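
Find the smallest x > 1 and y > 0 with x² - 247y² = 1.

We seek the smallest positive integers (x, y) with x² - 247y² = 1, i.e., x² = 247y² + 1.
Try successive y values:
y = 1: x² = 247·1² + 1 = 248, not a perfect square
y = 2: x² = 247·2² + 1 = 989, not a perfect square
y = 3: x² = 247·3² + 1 = 2224, not a perfect square
... continuing the search (or via continued fractions) ...
y = 5427: x² = 247·5427² + 1 = 7274725264, x = 85292 ✓

Verify: 85292² - 247·5427² = 7274725264 - 7274725263 = 1 ✓

x = 85292, y = 5427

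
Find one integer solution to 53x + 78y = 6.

Step 1: Check solvability.
gcd(53, 78) = 1
Since 1 divides 6, solutions exist.

Step 2: Apply extended Euclidean algorithm to find gcd.
We find integers such that 53*x0 + 78*y0 = 1

Step 3: Scale the particular solution.
Multiply by 6/1 = 6:
x = -150, y = 102

Step 4: Verify.
53*(-150) + 78*(102) = 6 = 6 ✓

x = -150, y = 102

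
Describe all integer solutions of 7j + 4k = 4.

Step 1: Compute gcd(7, 4) = 1.
Since 1 divides 4, solutions exist.

Step 2: Find a particular solution using extended Euclidean algorithm.
We get j₀ = -4, k₀ = 8.
Check: 7*-4 + 4*8 = 4 = 4 ✓

Step 3: Write the general solution.
j = -4 + (4/1)t = -4 + 4t
k = 8 - (7/1)t = 8 - 7t
for any integer t.

j = -4 + 4t, k = 8 - 7t for integer t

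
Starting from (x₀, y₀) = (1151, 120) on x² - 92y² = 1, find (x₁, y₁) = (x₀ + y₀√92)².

Solutions to x² - Dy² = 1 are generated by powers of (x₀ + y₀√D).
The next solution satisfies x₁ + y₁√92 = (x₀ + y₀√92)², giving:
x₁ = x₀² + 92y₀² = 1151² + 92·120² = 1324801 + 1324800 = 2649601
y₁ = 2x₀y₀ = 2·1151·120 = 276240

Verify: 2649601² - 92·276240² = 7020385459201 - 7020385459200 = 1 ✓

x = 2649601, y = 276240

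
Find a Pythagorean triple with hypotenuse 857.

We need a² + b² = 857² = 734449.
Trying: 825² + 232² = 680625 + 53824 = 734449 ✓

(825, 232, 857)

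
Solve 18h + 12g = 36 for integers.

Step 1: Check solvability.
gcd(18, 12) = 6
Since 6 divides 36, solutions exist.

Step 2: Apply extended Euclidean algorithm to find gcd.
We find integers such that 18*x0 + 12*y0 = 6

Step 3: Scale the particular solution.
Multiply by 36/6 = 6:
h = 6, g = -6

Step 4: Verify.
18*(6) + 12*(-6) = 36 = 36 ✓

h = 6, g = -6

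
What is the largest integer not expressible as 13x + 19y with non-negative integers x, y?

For two coprime denominations a and b, the Frobenius number (largest value not representable as a non-negative combination) is ab - a - b.
Here gcd(13, 19) = 1, so they are coprime.
F(13, 19) = 13·19 - 13 - 19 = 247 - 32 = 215

215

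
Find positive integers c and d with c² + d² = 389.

We need to find integers c, d > 0 such that c² + d² = 389.
Trying c = 10: d² = 389 - 10² = 389 - 100 = 289
d = 17
Check: 10² + 17² = 100 + 289 = 389 ✓

389 = 10² + 17²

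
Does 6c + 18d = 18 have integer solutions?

Step 1: Compute gcd(6, 18).
gcd(6, 18) = 6

Step 2: Check divisibility.
Does 6 divide 18? 18 = 6 x 3, so yes.

By the theorem on linear Diophantine equations, 6c + 18d = 18 has integer solutions if and only if gcd(6, 18) divides 18. Since 6 | 18, solutions exist.

Yes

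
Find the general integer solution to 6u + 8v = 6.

Step 1: Compute gcd(6, 8) = 2.
Since 2 divides 6, solutions exist.

Step 2: Find a particular solution using extended Euclidean algorithm.
We get u₀ = -3, v₀ = 3.
Check: 6*-3 + 8*3 = 6 = 6 ✓

Step 3: Write the general solution.
u = -3 + (8/2)t = -3 + 4t
v = 3 - (6/2)t = 3 - 3t
for any integer t.

u = -3 + 4t, v = 3 - 3t for integer t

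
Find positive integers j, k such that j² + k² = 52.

Search for j with 52 - j² a perfect square.
j = 4: 52 - 4² = 52 - 16 = 36 = 6² ✓
So j = 4, k = 6.

j = 4, k = 6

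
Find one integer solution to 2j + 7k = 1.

Step 1: Check solvability.
gcd(2, 7) = 1
Since 1 divides 1, solutions exist.

Step 2: Apply extended Euclidean algorithm to find gcd.
We find integers such that 2*x0 + 7*y0 = 1

Step 3: Scale the particular solution.
Multiply by 1/1 = 1:
j = -3, k = 1

Step 4: Verify.
2*(-3) + 7*(1) = 1 = 1 ✓

j = -3, k = 1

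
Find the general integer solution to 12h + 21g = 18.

Step 1: Compute gcd(12, 21) = 3.
Since 3 divides 18, solutions exist.

Step 2: Find a particular solution using extended Euclidean algorithm.
We get h₀ = 12, g₀ = -6.
Check: 12*12 + 21*-6 = 18 = 18 ✓

Step 3: Write the general solution.
h = 12 + (21/3)t = 12 + 7t
g = -6 - (12/3)t = -6 - 4t
for any integer t.

h = 12 + 7t, g = -6 - 4t for integer t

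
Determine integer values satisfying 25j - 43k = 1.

Step 1: Check solvability.
gcd(25, 43) = 1
Since 1 divides 1, solutions exist.

Step 2: Apply extended Euclidean algorithm to find gcd.
We find integers such that 25*x0 + 43*y0 = 1

Step 3: Scale the particular solution.
Multiply by 1/1 = 1:
j = -12, k = -7

Step 4: Verify.
25*(-12) - 43*(-7) = 1 = 1 ✓

j = -12, k = -7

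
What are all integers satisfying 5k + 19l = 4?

Step 1: Compute gcd(5, 19) = 1.
Since 1 divides 4, solutions exist.

Step 2: Find a particular solution using extended Euclidean algorithm.
We get k₀ = 16, l₀ = -4.
Check: 5*16 + 19*-4 = 4 = 4 ✓

Step 3: Write the general solution.
k = 16 + (19/1)t = 16 + 19t
l = -4 - (5/1)t = -4 - 5t
for any integer t.

k = 16 + 19t, l = -4 - 5t for integer t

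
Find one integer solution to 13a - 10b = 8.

Step 1: Check solvability.
gcd(13, 10) = 1
Since 1 divides 8, solutions exist.

Step 2: Apply extended Euclidean algorithm to find gcd.
We find integers such that 13*x0 + 10*y0 = 1

Step 3: Scale the particular solution.
Multiply by 8/1 = 8:
a = -24, b = -32

Step 4: Verify.
13*(-24) - 10*(-32) = 8 = 8 ✓

a = -24, b = -32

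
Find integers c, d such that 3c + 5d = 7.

Step 1: Check solvability.
gcd(3, 5) = 1
Since 1 divides 7, solutions exist.

Step 2: Apply extended Euclidean algorithm to find gcd.
We find integers such that 3*x0 + 5*y0 = 1

Step 3: Scale the particular solution.
Multiply by 7/1 = 7:
c = 14, d = -7

Step 4: Verify.
3*(14) + 5*(-7) = 7 = 7 ✓

c = 14, d = -7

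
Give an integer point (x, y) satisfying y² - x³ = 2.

Try small integer x values and check whether x³ + 2 is a perfect square.
x = -1: x³ + 2 = -1³ + 2 = -1 + 2 = 1
Is 1 a perfect square? 1² = 1 ✓
So (x, y) = (-1, -1) is a solution.

x = -1, y = -1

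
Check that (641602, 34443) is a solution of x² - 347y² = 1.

Compute x² = 641602² = 411653126404
Compute 347y² = 347·34443² = 347·1186320249 = 411653126403
x² - 347y² = 411653126404 - 411653126403 = 1
Since this equals 1, (641602, 34443) is a solution.

Yes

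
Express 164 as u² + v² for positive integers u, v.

We need to find integers u, v > 0 such that u² + v² = 164.
Trying u = 8: v² = 164 - 8² = 164 - 64 = 100
v = 10
Check: 8² + 10² = 64 + 100 = 164 ✓

164 = 8² + 10²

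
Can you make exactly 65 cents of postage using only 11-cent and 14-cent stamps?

We need non-negative x, y with 11x + 14y = 65.
gcd(11, 14) = 1 divides 65, so integer solutions exist, but checking x = 0..5 shows none with y ≥ 0.
So 65 cannot be made with non-negative stamp counts.

No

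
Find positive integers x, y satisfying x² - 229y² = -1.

We need x² = 229y² - 1. Try successive y:
y = 1: x² = 229·1² - 1 = 228, not a perfect square
y = 2: x² = 229·2² - 1 = 915, not a perfect square
y = 3: x² = 229·3² - 1 = 2060, not a perfect square
...
y = 113: x² = 229·113² - 1 = 2924100 = 1710² ✓
Check: 1710² - 229·113² = 2924100 - 2924101 = -1 ✓

x = 1710, y = 113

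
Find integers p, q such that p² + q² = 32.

We need to find integers p, q > 0 such that p² + q² = 32.
Trying p = 4: q² = 32 - 4² = 32 - 16 = 16
q = 4
Check: 4² + 4² = 16 + 16 = 32 ✓

32 = 4² + 4²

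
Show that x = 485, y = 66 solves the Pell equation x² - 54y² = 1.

Compute x² = 485² = 235225
Compute 54y² = 54·66² = 54·4356 = 235224
x² - 54y² = 235225 - 235224 = 1
Since this equals 1, (485, 66) is a solution.

Yes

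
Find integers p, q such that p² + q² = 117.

We need to find integers p, q > 0 such that p² + q² = 117.
Trying p = 6: q² = 117 - 6² = 117 - 36 = 81
q = 9
Check: 6² + 9² = 36 + 81 = 117 ✓

117 = 6² + 9²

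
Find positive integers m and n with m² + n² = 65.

We need to find integers m, n > 0 such that m² + n² = 65.
Trying m = 1: n² = 65 - 1² = 65 - 1 = 64
n = 8
Check: 1² + 8² = 1 + 64 = 65 ✓

65 = 1² + 8²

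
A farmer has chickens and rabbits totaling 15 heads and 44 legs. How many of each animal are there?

Let c = chickens, r = rabbits.
Heads: c + r = 15
Legs: 2c + 4r = 44
From the first equation, c = 15 - r. Substitute:
2(15 - r) + 4r = 44
30 + 2r = 44
r = (44 - 30)/2 = 7
c = 15 - 7 = 8

Chickens: 8, Rabbits: 7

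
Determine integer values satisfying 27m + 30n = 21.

Step 1: Check solvability.
gcd(27, 30) = 3
Since 3 divides 21, solutions exist.

Step 2: Apply extended Euclidean algorithm to find gcd.
We find integers such that 27*x0 + 30*y0 = 3

Step 3: Scale the particular solution.
Multiply by 21/3 = 7:
m = -7, n = 7

Step 4: Verify.
27*(-7) + 30*(7) = 21 = 21 ✓

m = -7, n = 7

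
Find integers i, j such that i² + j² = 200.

We need to find integers i, j > 0 such that i² + j² = 200.
Trying i = 2: j² = 200 - 2² = 200 - 4 = 196
j = 14
Check: 2² + 14² = 4 + 196 = 200 ✓

200 = 2² + 14²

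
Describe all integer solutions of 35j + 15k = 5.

Step 1: Compute gcd(35, 15) = 5.
Since 5 divides 5, solutions exist.

Step 2: Find a particular solution using extended Euclidean algorithm.
We get j₀ = 1, k₀ = -2.
Check: 35*1 + 15*-2 = 5 = 5 ✓

Step 3: Write the general solution.
j = 1 + (15/5)t = 1 + 3t
k = -2 - (35/5)t = -2 - 7t
for any integer t.

j = 1 + 3t, k = -2 - 7t for integer t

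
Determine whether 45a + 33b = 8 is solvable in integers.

Step 1: Compute gcd(45, 33).
gcd(45, 33) = 3

Step 2: Check divisibility.
Does 3 divide 8? 8 = 3 x 2 + 2, so no.

By the theorem on linear Diophantine equations, 45a + 33b = 8 has integer solutions if and only if gcd(45, 33) divides 8. Since 3 does not divide 8, no solutions exist.

No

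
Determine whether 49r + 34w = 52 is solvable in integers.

Step 1: Compute gcd(49, 34).
gcd(49, 34) = 1

Step 2: Check divisibility.
Does 1 divide 52? 52 = 1 x 52, so yes.

By the theorem on linear Diophantine equations, 49r + 34w = 52 has integer solutions if and only if gcd(49, 34) divides 52. Since 1 | 52, solutions exist.

Yes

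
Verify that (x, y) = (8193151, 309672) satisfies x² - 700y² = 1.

Compute x² = 8193151² = 67127723308801
Compute 700y² = 700·309672² = 700·95896747584 = 67127723308800
x² - 700y² = 67127723308801 - 67127723308800 = 1
Since this equals 1, (8193151, 309672) is a solution.

Yes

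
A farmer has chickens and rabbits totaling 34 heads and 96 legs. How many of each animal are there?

Let c = chickens, r = rabbits.
Heads: c + r = 34
Legs: 2c + 4r = 96
From the first equation, c = 34 - r. Substitute:
2(34 - r) + 4r = 96
68 + 2r = 96
r = (96 - 68)/2 = 14
c = 34 - 14 = 20

Chickens: 20, Rabbits: 14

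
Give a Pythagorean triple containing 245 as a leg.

We need the other leg and hypotenuse such that 245² + x² = c².
Take x = 1188, c = 1213: 245² + 1188² = 60025 + 1411344 = 1471369 = 1213² ✓
Triple: (245, 1188, 1213)

(245, 1188, 1213)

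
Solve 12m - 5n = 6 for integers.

Step 1: Check solvability.
gcd(12, 5) = 1
Since 1 divides 6, solutions exist.

Step 2: Apply extended Euclidean algorithm to find gcd.
We find integers such that 12*x0 + 5*y0 = 1

Step 3: Scale the particular solution.
Multiply by 6/1 = 6:
m = -12, n = -30

Step 4: Verify.
12*(-12) - 5*(-30) = 6 = 6 ✓

m = -12, n = -30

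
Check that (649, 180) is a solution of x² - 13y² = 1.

Compute x² = 649² = 421201
Compute 13y² = 13·180² = 13·32400 = 421200
x² - 13y² = 421201 - 421200 = 1
Since this equals 1, (649, 180) is a solution.

Yes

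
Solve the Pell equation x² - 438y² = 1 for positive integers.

We seek the smallest positive integers (x, y) with x² - 438y² = 1, i.e., x² = 438y² + 1.
Try successive y values:
y = 1: x² = 438·1² + 1 = 439, not a perfect square
y = 2: x² = 438·2² + 1 = 1753, not a perfect square
y = 3: x² = 438·3² + 1 = 3943, not a perfect square
... continuing the search (or via continued fractions) ...
y = 14: x² = 438·14² + 1 = 85849, x = 293 ✓

Verify: 293² - 438·14² = 85849 - 85848 = 1 ✓

x = 293, y = 14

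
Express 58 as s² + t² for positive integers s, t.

We need to find integers s, t > 0 such that s² + t² = 58.
Trying s = 3: t² = 58 - 3² = 58 - 9 = 49
t = 7
Check: 3² + 7² = 9 + 49 = 58 ✓

58 = 3² + 7²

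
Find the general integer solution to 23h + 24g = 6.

Step 1: Compute gcd(23, 24) = 1.
Since 1 divides 6, solutions exist.

Step 2: Find a particular solution using extended Euclidean algorithm.
We get h₀ = -6, g₀ = 6.
Check: 23*-6 + 24*6 = 6 = 6 ✓

Step 3: Write the general solution.
h = -6 + (24/1)t = -6 + 24t
g = 6 - (23/1)t = 6 - 23t
for any integer t.

h = -6 + 24t, g = 6 - 23t for integer t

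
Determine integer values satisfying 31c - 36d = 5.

Step 1: Check solvability.
gcd(31, 36) = 1
Since 1 divides 5, solutions exist.

Step 2: Apply extended Euclidean algorithm to find gcd.
We find integers such that 31*x0 + 36*y0 = 1

Step 3: Scale the particular solution.
Multiply by 5/1 = 5:
c = 35, d = 30

Step 4: Verify.
31*(35) - 36*(30) = 5 = 5 ✓

c = 35, d = 30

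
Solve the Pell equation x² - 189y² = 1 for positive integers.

We seek the smallest positive integers (x, y) with x² - 189y² = 1, i.e., x² = 189y² + 1.
Try successive y values:
y = 1: x² = 189·1² + 1 = 190, not a perfect square
y = 2: x² = 189·2² + 1 = 757, not a perfect square
y = 3: x² = 189·3² + 1 = 1702, not a perfect square
... continuing the search (or via continued fractions) ...
y = 4: x² = 189·4² + 1 = 3025, x = 55 ✓

Verify: 55² - 189·4² = 3025 - 3024 = 1 ✓

x = 55, y = 4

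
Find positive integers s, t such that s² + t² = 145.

Search for s with 145 - s² a perfect square.
s = 1: 145 - 1² = 145 - 1 = 144 = 12² ✓
So s = 1, t = 12.

s = 1, t = 12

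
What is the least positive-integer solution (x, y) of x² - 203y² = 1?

We seek the smallest positive integers (x, y) with x² - 203y² = 1, i.e., x² = 203y² + 1.
Try successive y values:
y = 1: x² = 203·1² + 1 = 204, not a perfect square
y = 2: x² = 203·2² + 1 = 813, not a perfect square
y = 3: x² = 203·3² + 1 = 1828, not a perfect square
... continuing the search (or via continued fractions) ...
y = 4: x² = 203·4² + 1 = 3249, x = 57 ✓

Verify: 57² - 203·4² = 3249 - 3248 = 1 ✓

x = 57, y = 4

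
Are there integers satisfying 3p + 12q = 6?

Step 1: Compute gcd(3, 12).
gcd(3, 12) = 3

Step 2: Check divisibility.
Does 3 divide 6? 6 = 3 x 2, so yes.

By the theorem on linear Diophantine equations, 3p + 12q = 6 has integer solutions if and only if gcd(3, 12) divides 6. Since 3 | 6, solutions exist.

Yes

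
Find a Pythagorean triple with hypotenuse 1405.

We need a² + b² = 1405² = 1974025.
Trying: 53² + 1404² = 2809 + 1971216 = 1974025 ✓

(53, 1404, 1405)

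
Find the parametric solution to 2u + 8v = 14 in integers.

Step 1: Compute gcd(2, 8) = 2.
Since 2 divides 14, solutions exist.

Step 2: Find a particular solution using extended Euclidean algorithm.
We get u₀ = 7, v₀ = 0.
Check: 2*7 + 8*0 = 14 = 14 ✓

Step 3: Write the general solution.
u = 7 + (8/2)t = 7 + 4t
v = 0 - (2/2)t = 0 - 1t
for any integer t.

u = 7 + 4t, v = 0 - 1t for integer t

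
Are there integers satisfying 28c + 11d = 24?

Step 1: Compute gcd(28, 11).
gcd(28, 11) = 1

Step 2: Check divisibility.
Does 1 divide 24? 24 = 1 x 24, so yes.

By the theorem on linear Diophantine equations, 28c + 11d = 24 has integer solutions if and only if gcd(28, 11) divides 24. Since 1 | 24, solutions exist.

Yes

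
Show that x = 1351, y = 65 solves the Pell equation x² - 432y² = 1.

Compute x² = 1351² = 1825201
Compute 432y² = 432·65² = 432·4225 = 1825200
x² - 432y² = 1825201 - 1825200 = 1
Since this equals 1, (1351, 65) is a solution.

Yes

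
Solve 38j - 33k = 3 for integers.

Step 1: Check solvability.
gcd(38, 33) = 1
Since 1 divides 3, solutions exist.

Step 2: Apply extended Euclidean algorithm to find gcd.
We find integers such that 38*x0 + 33*y0 = 1

Step 3: Scale the particular solution.
Multiply by 3/1 = 3:
j = -39, k = -45

Step 4: Verify.
38*(-39) - 33*(-45) = 3 = 3 ✓

j = -39, k = -45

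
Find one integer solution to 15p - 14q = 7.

Step 1: Check solvability.
gcd(15, 14) = 1
Since 1 divides 7, solutions exist.

Step 2: Apply extended Euclidean algorithm to find gcd.
We find integers such that 15*x0 + 14*y0 = 1

Step 3: Scale the particular solution.
Multiply by 7/1 = 7:
p = 7, q = 7

Step 4: Verify.
15*(7) - 14*(7) = 7 = 7 ✓

p = 7, q = 7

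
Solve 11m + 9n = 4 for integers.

Step 1: Check solvability.
gcd(11, 9) = 1
Since 1 divides 4, solutions exist.

Step 2: Apply extended Euclidean algorithm to find gcd.
We find integers such that 11*x0 + 9*y0 = 1

Step 3: Scale the particular solution.
Multiply by 4/1 = 4:
m = -16, n = 20

Step 4: Verify.
11*(-16) + 9*(20) = 4 = 4 ✓

m = -16, n = 20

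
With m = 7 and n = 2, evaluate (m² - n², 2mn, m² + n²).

a = m² - n² = 49 - 4 = 45
b = 2mn = 2·7·2 = 28
c = m² + n² = 49 + 4 = 53
Verify: 45² + 28² = 2025 + 784 = 2809 = 53² ✓

(45, 28, 53)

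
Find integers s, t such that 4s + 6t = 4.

Step 1: Check solvability.
gcd(4, 6) = 2
Since 2 divides 4, solutions exist.

Step 2: Apply extended Euclidean algorithm to find gcd.
We find integers such that 4*x0 + 6*y0 = 2

Step 3: Scale the particular solution.
Multiply by 4/2 = 2:
s = -2, t = 2

Step 4: Verify.
4*(-2) + 6*(2) = 4 = 4 ✓

s = -2, t = 2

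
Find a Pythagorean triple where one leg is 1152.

We need the other leg and hypotenuse such that 1152² + x² = c².
Take x = 700, c = 1348: 1152² + 700² = 1327104 + 490000 = 1817104 = 1348² ✓
Triple: (700, 1152, 1348)

(700, 1152, 1348)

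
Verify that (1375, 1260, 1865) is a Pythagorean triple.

Compute a² + b² = 1375² + 1260² = 1890625 + 1587600 = 3478225
Compute c² = 1865² = 3478225
Since 3478225 = 3478225, confirmed.

Yes, it is a Pythagorean triple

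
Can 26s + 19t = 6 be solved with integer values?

Step 1: Compute gcd(26, 19).
gcd(26, 19) = 1

Step 2: Check divisibility.
Does 1 divide 6? 6 = 1 x 6, so yes.

By the theorem on linear Diophantine equations, 26s + 19t = 6 has integer solutions if and only if gcd(26, 19) divides 6. Since 1 | 6, solutions exist.

Yes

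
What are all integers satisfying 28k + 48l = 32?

Step 1: Compute gcd(28, 48) = 4.
Since 4 divides 32, solutions exist.

Step 2: Find a particular solution using extended Euclidean algorithm.
We get k₀ = -40, l₀ = 24.
Check: 28*-40 + 48*24 = 32 = 32 ✓

Step 3: Write the general solution.
k = -40 + (48/4)t = -40 + 12t
l = 24 - (28/4)t = 24 - 7t
for any integer t.

k = -40 + 12t, l = 24 - 7t for integer t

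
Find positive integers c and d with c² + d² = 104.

We need to find integers c, d > 0 such that c² + d² = 104.
Trying c = 2: d² = 104 - 2² = 104 - 4 = 100
d = 10
Check: 2² + 10² = 4 + 100 = 104 ✓

104 = 2² + 10²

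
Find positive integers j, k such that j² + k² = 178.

Search for j with 178 - j² a perfect square.
j = 3: 178 - 3² = 178 - 9 = 169 = 13² ✓
So j = 3, k = 13.

j = 3, k = 13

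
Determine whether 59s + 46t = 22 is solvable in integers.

Step 1: Compute gcd(59, 46).
gcd(59, 46) = 1

Step 2: Check divisibility.
Does 1 divide 22? 22 = 1 x 22, so yes.

By the theorem on linear Diophantine equations, 59s + 46t = 22 has integer solutions if and only if gcd(59, 46) divides 22. Since 1 | 22, solutions exist.

Yes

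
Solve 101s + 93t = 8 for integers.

Step 1: Check solvability.
gcd(101, 93) = 1
Since 1 divides 8, solutions exist.

Step 2: Apply extended Euclidean algorithm to find gcd.
We find integers such that 101*x0 + 93*y0 = 1

Step 3: Scale the particular solution.
Multiply by 8/1 = 8:
s = 280, t = -304

Step 4: Verify.
101*(280) + 93*(-304) = 8 = 8 ✓

s = 280, t = -304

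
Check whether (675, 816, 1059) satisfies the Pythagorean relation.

Compute a² + b²:
675² + 816² = 455625 + 665856 = 1121481
Compute c²:
1059² = 1121481
Since 1121481 = 1121481, it is a Pythagorean triple.

Yes, it is a Pythagorean triple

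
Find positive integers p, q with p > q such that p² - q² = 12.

Factor: p² - q² = (p+q)(p-q) = 12.
We need two factors of 12 with the same parity.
Use p+q = 6 and p-q = 2 (product 6·2 = 12).
Adding: 2p = 8, so p = 4.
Subtracting: 2q = 4, so q = 2.
Check: 4² - 2² = 16 - 4 = 12 ✓

p = 4, q = 2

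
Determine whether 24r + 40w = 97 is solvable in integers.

Step 1: Compute gcd(24, 40).
gcd(24, 40) = 8

Step 2: Check divisibility.
Does 8 divide 97? 97 = 8 x 12 + 1, so no.

By the theorem on linear Diophantine equations, 24r + 40w = 97 has integer solutions if and only if gcd(24, 40) divides 97. Since 8 does not divide 97, no solutions exist.

No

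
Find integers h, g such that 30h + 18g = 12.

Step 1: Check solvability.
gcd(30, 18) = 6
Since 6 divides 12, solutions exist.

Step 2: Apply extended Euclidean algorithm to find gcd.
We find integers such that 30*x0 + 18*y0 = 6

Step 3: Scale the particular solution.
Multiply by 12/6 = 2:
h = -2, g = 4

Step 4: Verify.
30*(-2) + 18*(4) = 12 = 12 ✓

h = -2, g = 4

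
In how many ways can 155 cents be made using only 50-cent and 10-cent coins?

We need non-negative integers (x, y) with 50x + 10y = 155.
For each x from 0 to 3, check if (155 - 50x) is a non-negative multiple of 10.
Solutions (x, y): none
Count: 0

0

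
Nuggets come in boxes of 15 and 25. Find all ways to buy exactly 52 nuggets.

We need non-negative integers (x, y) with 15x + 25y = 52.
For each x in 0..3, check if 52 - 15x is a non-negative multiple of 25.
No x yields an integer y ≥ 0.

No solution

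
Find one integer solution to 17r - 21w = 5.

Step 1: Check solvability.
gcd(17, 21) = 1
Since 1 divides 5, solutions exist.

Step 2: Apply extended Euclidean algorithm to find gcd.
We find integers such that 17*x0 + 21*y0 = 1

Step 3: Scale the particular solution.
Multiply by 5/1 = 5:
r = 25, w = 20

Step 4: Verify.
17*(25) - 21*(20) = 5 = 5 ✓

r = 25, w = 20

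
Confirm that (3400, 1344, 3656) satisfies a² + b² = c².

Compute a² + b² = 3400² + 1344² = 11560000 + 1806336 = 13366336
Compute c² = 3656² = 13366336
Since 13366336 = 13366336, confirmed.

Yes, it is a Pythagorean triple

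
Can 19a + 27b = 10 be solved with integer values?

Step 1: Compute gcd(19, 27).
gcd(19, 27) = 1

Step 2: Check divisibility.
Does 1 divide 10? 10 = 1 x 10, so yes.

By the theorem on linear Diophantine equations, 19a + 27b = 10 has integer solutions if and only if gcd(19, 27) divides 10. Since 1 | 10, solutions exist.

Yes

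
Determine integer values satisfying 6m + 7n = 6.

Step 1: Check solvability.
gcd(6, 7) = 1
Since 1 divides 6, solutions exist.

Step 2: Apply extended Euclidean algorithm to find gcd.
We find integers such that 6*x0 + 7*y0 = 1

Step 3: Scale the particular solution.
Multiply by 6/1 = 6:
m = -6, n = 6

Step 4: Verify.
6*(-6) + 7*(6) = 6 = 6 ✓

m = -6, n = 6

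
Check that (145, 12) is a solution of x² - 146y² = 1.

Compute x² = 145² = 21025
Compute 146y² = 146·12² = 146·144 = 21024
x² - 146y² = 21025 - 21024 = 1
Since this equals 1, (145, 12) is a solution.

Yes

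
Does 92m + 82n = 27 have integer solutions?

Step 1: Compute gcd(92, 82).
gcd(92, 82) = 2

Step 2: Check divisibility.
Does 2 divide 27? 27 = 2 x 13 + 1, so no.

By the theorem on linear Diophantine equations, 92m + 82n = 27 has integer solutions if and only if gcd(92, 82) divides 27. Since 2 does not divide 27, no solutions exist.

No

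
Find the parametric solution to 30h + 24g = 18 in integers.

Step 1: Compute gcd(30, 24) = 6.
Since 6 divides 18, solutions exist.

Step 2: Find a particular solution using extended Euclidean algorithm.
We get h₀ = 3, g₀ = -3.
Check: 30*3 + 24*-3 = 18 = 18 ✓

Step 3: Write the general solution.
h = 3 + (24/6)t = 3 + 4t
g = -3 - (30/6)t = -3 - 5t
for any integer t.

h = 3 + 4t, g = -3 - 5t for integer t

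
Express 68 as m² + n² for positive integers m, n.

We need to find integers m, n > 0 such that m² + n² = 68.
Trying m = 2: n² = 68 - 2² = 68 - 4 = 64
n = 8
Check: 2² + 8² = 4 + 64 = 68 ✓

68 = 2² + 8²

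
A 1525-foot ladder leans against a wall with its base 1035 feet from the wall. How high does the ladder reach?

The ladder, wall, and ground form a right triangle with hypotenuse 1525 and one leg 1035.
By the Pythagorean theorem: h² = 1525² - 1035² = 2325625 - 1071225 = 1254400
h = √1254400 = 1120 feet

1120 feet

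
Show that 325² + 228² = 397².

Compute a² + b² = 325² + 228² = 105625 + 51984 = 157609
Compute c² = 397² = 157609
Since 157609 = 157609, confirmed.

Yes, it is a Pythagorean triple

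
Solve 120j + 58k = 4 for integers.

Step 1: Check solvability.
gcd(120, 58) = 2
Since 2 divides 4, solutions exist.

Step 2: Apply extended Euclidean algorithm to find gcd.
We find integers such that 120*x0 + 58*y0 = 2

Step 3: Scale the particular solution.
Multiply by 4/2 = 2:
j = -28, k = 58

Step 4: Verify.
120*(-28) + 58*(58) = 4 = 4 ✓

j = -28, k = 58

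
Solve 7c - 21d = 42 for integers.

Step 1: Check solvability.
gcd(7, 21) = 7
Since 7 divides 42, solutions exist.

Step 2: Apply extended Euclidean algorithm to find gcd.
We find integers such that 7*x0 + 21*y0 = 7

Step 3: Scale the particular solution.
Multiply by 42/7 = 6:
c = 6, d = 0

Step 4: Verify.
7*(6) - 21*(0) = 42 = 42 ✓

c = 6, d = 0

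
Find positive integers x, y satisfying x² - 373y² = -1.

We need x² = 373y² - 1. Try successive y:
y = 1: x² = 373·1² - 1 = 372, not a perfect square
y = 2: x² = 373·2² - 1 = 1491, not a perfect square
y = 3: x² = 373·3² - 1 = 3356, not a perfect square
...
y = 265: x² = 373·265² - 1 = 26193924 = 5118² ✓
Check: 5118² - 373·265² = 26193924 - 26193925 = -1 ✓

x = 5118, y = 265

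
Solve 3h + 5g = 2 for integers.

Step 1: Check solvability.
gcd(3, 5) = 1
Since 1 divides 2, solutions exist.

Step 2: Apply extended Euclidean algorithm to find gcd.
We find integers such that 3*x0 + 5*y0 = 1

Step 3: Scale the particular solution.
Multiply by 2/1 = 2:
h = 4, g = -2

Step 4: Verify.
3*(4) + 5*(-2) = 2 = 2 ✓

h = 4, g = -2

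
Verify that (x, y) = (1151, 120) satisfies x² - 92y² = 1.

Compute x² = 1151² = 1324801
Compute 92y² = 92·120² = 92·14400 = 1324800
x² - 92y² = 1324801 - 1324800 = 1
Since this equals 1, (1151, 120) is a solution.

Yes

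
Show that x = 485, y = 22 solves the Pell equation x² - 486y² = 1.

Compute x² = 485² = 235225
Compute 486y² = 486·22² = 486·484 = 235224
x² - 486y² = 235225 - 235224 = 1
Since this equals 1, (485, 22) is a solution.

Yes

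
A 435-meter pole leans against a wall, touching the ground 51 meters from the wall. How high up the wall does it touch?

The ladder, wall, and ground form a right triangle with hypotenuse 435 and one leg 51.
By the Pythagorean theorem: h² = 435² - 51² = 189225 - 2601 = 186624
h = √186624 = 432 meters

432 meters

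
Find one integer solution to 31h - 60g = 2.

Step 1: Check solvability.
gcd(31, 60) = 1
Since 1 divides 2, solutions exist.

Step 2: Apply extended Euclidean algorithm to find gcd.
We find integers such that 31*x0 + 60*y0 = 1

Step 3: Scale the particular solution.
Multiply by 2/1 = 2:
h = -58, g = -30

Step 4: Verify.
31*(-58) - 60*(-30) = 2 = 2 ✓

h = -58, g = -30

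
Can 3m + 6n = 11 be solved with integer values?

Step 1: Compute gcd(3, 6).
gcd(3, 6) = 3

Step 2: Check divisibility.
Does 3 divide 11? 11 = 3 x 3 + 2, so no.

By the theorem on linear Diophantine equations, 3m + 6n = 11 has integer solutions if and only if gcd(3, 6) divides 11. Since 3 does not divide 11, no solutions exist.

No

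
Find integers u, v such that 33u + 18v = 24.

Step 1: Check solvability.
gcd(33, 18) = 3
Since 3 divides 24, solutions exist.

Step 2: Apply extended Euclidean algorithm to find gcd.
We find integers such that 33*x0 + 18*y0 = 3

Step 3: Scale the particular solution.
Multiply by 24/3 = 8:
u = -8, v = 16

Step 4: Verify.
33*(-8) + 18*(16) = 24 = 24 ✓

u = -8, v = 16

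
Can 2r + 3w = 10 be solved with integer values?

Step 1: Compute gcd(2, 3).
gcd(2, 3) = 1

Step 2: Check divisibility.
Does 1 divide 10? 10 = 1 x 10, so yes.

By the theorem on linear Diophantine equations, 2r + 3w = 10 has integer solutions if and only if gcd(2, 3) divides 10. Since 1 | 10, solutions exist.

Yes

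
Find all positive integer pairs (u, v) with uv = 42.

The positive divisors of 42 are: 1, 2, 3, 6, 7, 14, 21, 42.
Each divisor d gives the pair (d, 42/d):
(1, 42), (2, 21), (3, 14), (6, 7), (7, 6), (14, 3), (21, 2), (42, 1)

(1, 42), (2, 21), (3, 14), (6, 7), (7, 6), (14, 3), (21, 2), (42, 1)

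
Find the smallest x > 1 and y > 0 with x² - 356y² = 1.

We seek the smallest positive integers (x, y) with x² - 356y² = 1, i.e., x² = 356y² + 1.
Try successive y values:
y = 1: x² = 356·1² + 1 = 357, not a perfect square
y = 2: x² = 356·2² + 1 = 1425, not a perfect square
y = 3: x² = 356·3² + 1 = 3205, not a perfect square
... continuing the search (or via continued fractions) ...
y = 26500: x² = 356·26500² + 1 = 250001000001, x = 500001 ✓

Verify: 500001² - 356·26500² = 250001000001 - 250001000000 = 1 ✓

x = 500001, y = 26500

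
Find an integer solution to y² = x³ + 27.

Try small integer x values and check whether x³ + 27 is a perfect square.
x = -3: x³ + 27 = -3³ + 27 = -27 + 27 = 0
Is 0 a perfect square? 0² = 0 ✓
So (x, y) = (-3, 0) is a solution.

x = -3, y = 0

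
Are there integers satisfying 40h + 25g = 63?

Step 1: Compute gcd(40, 25).
gcd(40, 25) = 5

Step 2: Check divisibility.
Does 5 divide 63? 63 = 5 x 12 + 3, so no.

By the theorem on linear Diophantine equations, 40h + 25g = 63 has integer solutions if and only if gcd(40, 25) divides 63. Since 5 does not divide 63, no solutions exist.

No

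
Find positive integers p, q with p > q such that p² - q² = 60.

Factor: p² - q² = (p+q)(p-q) = 60.
We need two factors of 60 with the same parity.
Use p+q = 30 and p-q = 2 (product 30·2 = 60).
Adding: 2p = 32, so p = 16.
Subtracting: 2q = 28, so q = 14.
Check: 16² - 14² = 256 - 196 = 60 ✓

p = 16, q = 14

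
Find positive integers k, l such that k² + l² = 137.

Search for k with 137 - k² a perfect square.
k = 4: 137 - 4² = 137 - 16 = 121 = 11² ✓
So k = 4, l = 11.

k = 4, l = 11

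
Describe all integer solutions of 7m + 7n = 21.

Step 1: Compute gcd(7, 7) = 7.
Since 7 divides 21, solutions exist.

Step 2: Find a particular solution using extended Euclidean algorithm.
We get m₀ = 0, n₀ = 3.
Check: 7*0 + 7*3 = 21 = 21 ✓

Step 3: Write the general solution.
m = 0 + (7/7)t = 0 + 1t
n = 3 - (7/7)t = 3 - 1t
for any integer t.

m = 0 + 1t, n = 3 - 1t for integer t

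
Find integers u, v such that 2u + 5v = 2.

Step 1: Check solvability.
gcd(2, 5) = 1
Since 1 divides 2, solutions exist.

Step 2: Apply extended Euclidean algorithm to find gcd.
We find integers such that 2*x0 + 5*y0 = 1

Step 3: Scale the particular solution.
Multiply by 2/1 = 2:
u = -4, v = 2

Step 4: Verify.
2*(-4) + 5*(2) = 2 = 2 ✓

u = -4, v = 2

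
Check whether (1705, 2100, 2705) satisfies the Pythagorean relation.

Compute a² + b²:
1705² + 2100² = 2907025 + 4410000 = 7317025
Compute c²:
2705² = 7317025
Since 7317025 = 7317025, it is a Pythagorean triple.

Yes, it is a Pythagorean triple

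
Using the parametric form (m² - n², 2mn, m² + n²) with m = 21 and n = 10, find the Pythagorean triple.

a = m² - n² = 21² - 10² = 441 - 100 = 341
b = 2mn = 2·21·10 = 420
c = m² + n² = 441 + 100 = 541
Verify: 341² + 420² = 116281 + 176400 = 292681 = 541² ✓

(341, 420, 541)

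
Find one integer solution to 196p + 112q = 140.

Step 1: Check solvability.
gcd(196, 112) = 28
Since 28 divides 140, solutions exist.

Step 2: Apply extended Euclidean algorithm to find gcd.
We find integers such that 196*x0 + 112*y0 = 28

Step 3: Scale the particular solution.
Multiply by 140/28 = 5:
p = -5, q = 10

Step 4: Verify.
196*(-5) + 112*(10) = 140 = 140 ✓

p = -5, q = 10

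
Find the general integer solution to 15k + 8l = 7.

Step 1: Compute gcd(15, 8) = 1.
Since 1 divides 7, solutions exist.

Step 2: Find a particular solution using extended Euclidean algorithm.
We get k₀ = -7, l₀ = 14.
Check: 15*-7 + 8*14 = 7 = 7 ✓

Step 3: Write the general solution.
k = -7 + (8/1)t = -7 + 8t
l = 14 - (15/1)t = 14 - 15t
for any integer t.

k = -7 + 8t, l = 14 - 15t for integer t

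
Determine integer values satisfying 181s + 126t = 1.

Step 1: Check solvability.
gcd(181, 126) = 1
Since 1 divides 1, solutions exist.

Step 2: Apply extended Euclidean algorithm to find gcd.
We find integers such that 181*x0 + 126*y0 = 1

Step 3: Scale the particular solution.
Multiply by 1/1 = 1:
s = 55, t = -79

Step 4: Verify.
181*(55) + 126*(-79) = 1 = 1 ✓

s = 55, t = -79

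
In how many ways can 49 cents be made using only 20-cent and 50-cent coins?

We need non-negative integers (x, y) with 20x + 50y = 49.
For each x from 0 to 2, check if (49 - 20x) is a non-negative multiple of 50.
Solutions (x, y): none
Count: 0

0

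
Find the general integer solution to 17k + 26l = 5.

Step 1: Compute gcd(17, 26) = 1.
Since 1 divides 5, solutions exist.

Step 2: Find a particular solution using extended Euclidean algorithm.
We get k₀ = -15, l₀ = 10.
Check: 17*-15 + 26*10 = 5 = 5 ✓

Step 3: Write the general solution.
k = -15 + (26/1)t = -15 + 26t
l = 10 - (17/1)t = 10 - 17t
for any integer t.

k = -15 + 26t, l = 10 - 17t for integer t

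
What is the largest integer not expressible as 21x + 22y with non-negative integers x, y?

For two coprime denominations a and b, the Frobenius number (largest value not representable as a non-negative combination) is ab - a - b.
Here gcd(21, 22) = 1, so they are coprime.
F(21, 22) = 21·22 - 21 - 22 = 462 - 43 = 419

419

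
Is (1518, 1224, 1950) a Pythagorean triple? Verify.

Compute a² + b² = 1518² + 1224² = 2304324 + 1498176 = 3802500
Compute c² = 1950² = 3802500
Since 3802500 = 3802500, confirmed.

Yes, it is a Pythagorean triple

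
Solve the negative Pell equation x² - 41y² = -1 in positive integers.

We need x² = 41y² - 1. Try successive y:
y = 1: x² = 41·1² - 1 = 40, not a perfect square
y = 2: x² = 41·2² - 1 = 163, not a perfect square
y = 3: x² = 41·3² - 1 = 368, not a perfect square
...
y = 5: x² = 41·5² - 1 = 1024 = 32² ✓
Check: 32² - 41·5² = 1024 - 1025 = -1 ✓

x = 32, y = 5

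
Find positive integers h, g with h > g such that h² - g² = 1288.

Factor: h² - g² = (h+g)(h-g) = 1288.
We need two factors of 1288 with the same parity.
Use h+g = 644 and h-g = 2 (product 644·2 = 1288).
Adding: 2h = 646, so h = 323.
Subtracting: 2g = 642, so g = 321.
Check: 323² - 321² = 104329 - 103041 = 1288 ✓

h = 323, g = 321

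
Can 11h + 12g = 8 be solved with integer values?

Step 1: Compute gcd(11, 12).
gcd(11, 12) = 1

Step 2: Check divisibility.
Does 1 divide 8? 8 = 1 x 8, so yes.

By the theorem on linear Diophantine equations, 11h + 12g = 8 has integer solutions if and only if gcd(11, 12) divides 8. Since 1 | 8, solutions exist.

Yes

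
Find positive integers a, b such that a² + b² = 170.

Search for a with 170 - a² a perfect square.
a = 1: 170 - 1² = 170 - 1 = 169 = 13² ✓
So a = 1, b = 13.

a = 1, b = 13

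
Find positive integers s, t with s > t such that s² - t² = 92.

Factor: s² - t² = (s+t)(s-t) = 92.
We need two factors of 92 with the same parity.
Use s+t = 46 and s-t = 2 (product 46·2 = 92).
Adding: 2s = 48, so s = 24.
Subtracting: 2t = 44, so t = 22.
Check: 24² - 22² = 576 - 484 = 92 ✓

s = 24, t = 22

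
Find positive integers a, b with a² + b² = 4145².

We need a² + b² = 4145² = 17181025.
Trying: 3145² + 2700² = 9891025 + 7290000 = 17181025 ✓

(3145, 2700, 4145)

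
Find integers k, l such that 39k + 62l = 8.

Step 1: Check solvability.
gcd(39, 62) = 1
Since 1 divides 8, solutions exist.

Step 2: Apply extended Euclidean algorithm to find gcd.
We find integers such that 39*x0 + 62*y0 = 1

Step 3: Scale the particular solution.
Multiply by 8/1 = 8:
k = -216, l = 136

Step 4: Verify.
39*(-216) + 62*(136) = 8 = 8 ✓

k = -216, l = 136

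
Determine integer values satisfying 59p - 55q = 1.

Step 1: Check solvability.
gcd(59, 55) = 1
Since 1 divides 1, solutions exist.

Step 2: Apply extended Euclidean algorithm to find gcd.
We find integers such that 59*x0 + 55*y0 = 1

Step 3: Scale the particular solution.
Multiply by 1/1 = 1:
p = 14, q = 15

Step 4: Verify.
59*(14) - 55*(15) = 1 = 1 ✓

p = 14, q = 15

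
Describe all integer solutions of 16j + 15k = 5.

Step 1: Compute gcd(16, 15) = 1.
Since 1 divides 5, solutions exist.

Step 2: Find a particular solution using extended Euclidean algorithm.
We get j₀ = 5, k₀ = -5.
Check: 16*5 + 15*-5 = 5 = 5 ✓

Step 3: Write the general solution.
j = 5 + (15/1)t = 5 + 15t
k = -5 - (16/1)t = -5 - 16t
for any integer t.

j = 5 + 15t, k = -5 - 16t for integer t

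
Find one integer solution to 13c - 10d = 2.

Step 1: Check solvability.
gcd(13, 10) = 1
Since 1 divides 2, solutions exist.

Step 2: Apply extended Euclidean algorithm to find gcd.
We find integers such that 13*x0 + 10*y0 = 1

Step 3: Scale the particular solution.
Multiply by 2/1 = 2:
c = -6, d = -8

Step 4: Verify.
13*(-6) - 10*(-8) = 2 = 2 ✓

c = -6, d = -8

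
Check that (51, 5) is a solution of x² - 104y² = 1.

Compute x² = 51² = 2601
Compute 104y² = 104·5² = 104·25 = 2600
x² - 104y² = 2601 - 2600 = 1
Since this equals 1, (51, 5) is a solution.

Yes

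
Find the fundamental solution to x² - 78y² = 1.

We seek the smallest positive integers (x, y) with x² - 78y² = 1, i.e., x² = 78y² + 1.
Try successive y values:
y = 1: x² = 78·1² + 1 = 79, not a perfect square
y = 2: x² = 78·2² + 1 = 313, not a perfect square
y = 3: x² = 78·3² + 1 = 703, not a perfect square
... continuing the search (or via continued fractions) ...
y = 6: x² = 78·6² + 1 = 2809, x = 53 ✓

Verify: 53² - 78·6² = 2809 - 2808 = 1 ✓

x = 53, y = 6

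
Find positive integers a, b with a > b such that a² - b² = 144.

Factor: a² - b² = (a+b)(a-b) = 144.
We need two factors of 144 with the same parity.
Use a+b = 72 and a-b = 2 (product 72·2 = 144).
Adding: 2a = 74, so a = 37.
Subtracting: 2b = 70, so b = 35.
Check: 37² - 35² = 1369 - 1225 = 144 ✓

a = 37, b = 35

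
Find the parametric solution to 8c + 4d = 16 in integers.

Step 1: Compute gcd(8, 4) = 4.
Since 4 divides 16, solutions exist.

Step 2: Find a particular solution using extended Euclidean algorithm.
We get c₀ = 0, d₀ = 4.
Check: 8*0 + 4*4 = 16 = 16 ✓

Step 3: Write the general solution.
c = 0 + (4/4)t = 0 + 1t
d = 4 - (8/4)t = 4 - 2t
for any integer t.

c = 0 + 1t, d = 4 - 2t for integer t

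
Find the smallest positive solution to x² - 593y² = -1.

We need x² = 593y² - 1. Try successive y:
y = 1: x² = 593·1² - 1 = 592, not a perfect square
y = 2: x² = 593·2² - 1 = 2371, not a perfect square
y = 3: x² = 593·3² - 1 = 5336, not a perfect square
...
y = 24665: x² = 593·24665² - 1 = 360758799424 = 600632² ✓
Check: 600632² - 593·24665² = 360758799424 - 360758799425 = -1 ✓

x = 600632, y = 24665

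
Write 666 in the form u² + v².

We need to find integers u, v > 0 such that u² + v² = 666.
Trying u = 15: v² = 666 - 15² = 666 - 225 = 441
v = 21
Check: 15² + 21² = 225 + 441 = 666 ✓

666 = 15² + 21²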